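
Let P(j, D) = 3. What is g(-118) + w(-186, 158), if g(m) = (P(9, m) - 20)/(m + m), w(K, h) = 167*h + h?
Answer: 6264401/236 ≈ 26544.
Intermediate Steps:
w(K, h) = 168*h
g(m) = -17/(2*m) (g(m) = (3 - 20)/(m + m) = -17*1/(2*m) = -17/(2*m))
g(-118) + w(-186, 158) = -17/2/(-118) + 168*158 = -17/2*(-1/118) + 26544 = 17/236 + 26544 = 6264401/236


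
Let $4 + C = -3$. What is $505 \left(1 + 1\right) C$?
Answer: $-7070$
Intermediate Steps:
$C = -7$ ($C = -4 - 3 = -7$)
$505 \left(1 + 1\right) C = 505 \left(1 + 1\right) \left(-7\right) = 505 \cdot 2 \left(-7\right) = 505 \left(-14\right) = -7070$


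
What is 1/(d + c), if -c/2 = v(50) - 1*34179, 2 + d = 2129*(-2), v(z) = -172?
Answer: 1/64442 ≈ 1.5518e-5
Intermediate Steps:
d = -4260 (d = -2 + 2129*(-2) = -2 - 4258 = -4260)
c = 68702 (c = -2*(-172 - 1*34179) = -2*(-172 - 34179) = -2*(-34351) = 68702)
1/(d + c) = 1/(-4260 + 68702) = 1/64442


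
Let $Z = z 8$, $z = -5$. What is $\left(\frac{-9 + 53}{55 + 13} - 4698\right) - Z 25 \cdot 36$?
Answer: $\frac{532145}{17} \approx 31303.0$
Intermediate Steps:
$Z = -40$ ($Z = \left(-5\right) 8 = -40$)
$\left(\frac{-9 + 53}{55 + 13} - 4698\right) - Z 25 \cdot 36 = \left(\frac{-9 + 53}{55 + 13} - 4698\right) - \left(-40\right) 25 \cdot 36 = \left(\frac{44}{68} - 4698\right) - \left(-1000\right) 36 = \left(44 \cdot \frac{1}{68} - 4698\right) - -36000 = \left(\frac{11}{17} - 4698\right) + 36000 = - \frac{79855}{17} + 36000 = \frac{532145}{17}$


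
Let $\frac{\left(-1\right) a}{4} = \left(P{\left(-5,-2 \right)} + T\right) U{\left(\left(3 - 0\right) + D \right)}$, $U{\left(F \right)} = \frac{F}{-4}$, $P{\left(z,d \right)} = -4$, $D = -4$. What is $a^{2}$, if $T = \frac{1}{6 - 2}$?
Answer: $\frac{225}{16} \approx 14.063$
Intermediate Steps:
$T = \frac{1}{4} \approx 0.25$
$U{\left(F \right)} = - \frac{F}{4}$ ($U{\left(F \right)} = F \left(- \frac{1}{4}\right) = - \frac{F}{4}$)
$a = \frac{15}{4}$ ($a = - 4 \left(-4 + \frac{1}{4}\right) \left(- \frac{\left(3 - 0\right) - 4}{4}\right) = - 4 \left(- \frac{15 \left(- \frac{\left(3 + 0\right) - 4}{4}\right)}{4}\right) = - 4 \left(- \frac{15 \left(- \frac{3 - 4}{4}\right)}{4}\right) = - 4 \left(- \frac{15 \left(\left(- \frac{1}{4}\right) \left(-1\right)\right)}{4}\right) = - 4 \left(\left(- \frac{15}{4}\right) \frac{1}{4}\right) = \left(-4\right) \left(- \frac{15}{16}\right) = \frac{15}{4} \approx 3.75$)
$a^{2} = \left(\frac{15}{4}\right)^{2} = \frac{225}{16}$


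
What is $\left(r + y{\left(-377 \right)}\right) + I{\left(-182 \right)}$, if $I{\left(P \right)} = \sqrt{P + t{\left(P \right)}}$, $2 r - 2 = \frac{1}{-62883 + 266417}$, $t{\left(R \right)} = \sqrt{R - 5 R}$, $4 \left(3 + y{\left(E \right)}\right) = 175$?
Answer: $\frac{8497545}{203534} + \sqrt{-182 + 2 \sqrt{182}} \approx 41.75 + 12.451 i$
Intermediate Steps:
$y{\left(E \right)} = \frac{163}{4}$ ($y{\left(E \right)} = -3 + \frac{1}{4} \cdot 175 = -3 + \frac{175}{4} = \frac{163}{4}$)
$t{\left(R \right)} = 2 \sqrt{- R}$ ($t{\left(R \right)} = \sqrt{- 4 R} = 2 \sqrt{- R}$)
$r = \frac{407069}{407068}$ ($r = 1 + \frac{1}{2 \left(-62883 + 266417\right)} = 1 + \frac{1}{2 \cdot 203534} = 1 + \frac{1}{2} \cdot \frac{1}{203534} = 1 + \frac{1}{407068} = \frac{407069}{407068} \approx 1.0$)
$I{\left(P \right)} = \sqrt{P + 2 \sqrt{- P}}$
$\left(r + y{\left(-377 \right)}\right) + I{\left(-182 \right)} = \left(\frac{407069}{407068} + \frac{163}{4}\right) + \sqrt{-182 + 2 \sqrt{\left(-1\right) \left(-182\right)}} = \frac{8497545}{203534} + \sqrt{-182 + 2 \sqrt{182}}$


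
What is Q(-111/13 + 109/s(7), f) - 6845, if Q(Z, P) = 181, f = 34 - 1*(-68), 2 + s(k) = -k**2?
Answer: -6664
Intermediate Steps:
s(k) = -2 - k**2
f = 102 (f = 34 + 68 = 102)
Q(-111/13 + 109/s(7), f) - 6845 = 181 - 6845 = -6664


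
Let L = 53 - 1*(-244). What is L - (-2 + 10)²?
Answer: 233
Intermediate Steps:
L = 297 (L = 53 + 244 = 297)
L - (-2 + 10)² = 297 - (-2 + 10)² = 297 - 1*8² = 297 - 1*64 = 297 - 64 = 233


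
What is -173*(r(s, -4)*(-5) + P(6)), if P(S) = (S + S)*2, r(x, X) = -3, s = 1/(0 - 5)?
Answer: -6747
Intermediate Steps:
s = -⅕ (s = 1/(-5) = -⅕ ≈ -0.20000)
P(S) = 4*S (P(S) = (2*S)*2 = 4*S)
-173*(r(s, -4)*(-5) + P(6)) = -173*(-3*(-5) + 4*6) = -173*(15 + 24) = -173*39 = -6747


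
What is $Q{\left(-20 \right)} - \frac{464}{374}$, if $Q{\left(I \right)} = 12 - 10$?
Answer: $\frac{142}{187} \approx 0.75936$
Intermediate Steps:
$Q{\left(I \right)} = 2$
$Q{\left(-20 \right)} - \frac{464}{374} = 2 - \frac{464}{374} = 2 - \frac{232}{187} = \frac{142}{187}$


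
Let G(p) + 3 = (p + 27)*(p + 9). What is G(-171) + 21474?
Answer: 44799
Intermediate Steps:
G(p) = -3 + (9 + p)*(27 + p) (G(p) = -3 + (p + 27)*(p + 9) = -3 + (27 + p)*(9 + p) = -3 + (9 + p)*(27 + p))
G(-171) + 21474 = (240 + (-171)² + 36*(-171)) + 21474 = (240 + 29241 - 6156) + 21474 = 23325 + 21474 = 44799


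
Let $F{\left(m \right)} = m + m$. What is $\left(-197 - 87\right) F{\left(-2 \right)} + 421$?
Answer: $1557$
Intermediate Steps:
$F{\left(m \right)} = 2 m$
$\left(-197 - 87\right) F{\left(-2 \right)} + 421 = \left(-197 - 87\right) 2 \left(-2\right) + 421 = \left(-197 - 87\right) \left(-4\right) + 421 = \left(-284\right) \left(-4\right) + 421 = 1136 + 421 = 1557$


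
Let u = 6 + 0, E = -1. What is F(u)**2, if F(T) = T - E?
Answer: 49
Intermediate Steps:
u = 6
F(T) = 1 + T (F(T) = T - 1*(-1) = T + 1 = 1 + T)
F(u)**2 = (1 + 6)**2 = 7**2 = 49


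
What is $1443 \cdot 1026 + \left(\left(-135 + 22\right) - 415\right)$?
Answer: $1479990$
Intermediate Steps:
$1443 \cdot 1026 + \left(\left(-135 + 22\right) - 415\right) = 1480518 - 528 = 1479990$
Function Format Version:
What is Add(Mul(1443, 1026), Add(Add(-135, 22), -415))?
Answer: 1479990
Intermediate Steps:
Add(Mul(1443, 1026), Add(Add(-135, 22), -415)) = Add(1480518, Add(-113, -415)) = Add(1480518, -528) = 1479990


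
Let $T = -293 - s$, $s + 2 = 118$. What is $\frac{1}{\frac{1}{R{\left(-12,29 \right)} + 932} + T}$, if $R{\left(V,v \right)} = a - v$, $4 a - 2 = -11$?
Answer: $- \frac{3603}{1473623} \approx -0.002445$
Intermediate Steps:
$a = - \frac{9}{4}$ ($a = \frac{1}{2} + \frac{1}{4} \left(-11\right) = \frac{1}{2} - \frac{11}{4} = - \frac{9}{4} \approx -2.25$)
$s = 116$ ($s = -2 + 118 = 116$)
$R{\left(V,v \right)} = - \frac{9}{4} - v$
$T = -409$ ($T = -293 - 116 = -409$)
$\frac{1}{\frac{1}{R{\left(-12,29 \right)} + 932} + T} = \frac{1}{\frac{1}{\left(- \frac{9}{4} - 29\right) + 932} - 409} = \frac{1}{\frac{1}{- \frac{125}{4} + 932} - 409} = \frac{1}{\frac{1}{\frac{3603}{4}} - 409} = \frac{1}{\frac{4}{3603} - 409} = \frac{1}{- \frac{1473623}{3603}} = - \frac{3603}{1473623}$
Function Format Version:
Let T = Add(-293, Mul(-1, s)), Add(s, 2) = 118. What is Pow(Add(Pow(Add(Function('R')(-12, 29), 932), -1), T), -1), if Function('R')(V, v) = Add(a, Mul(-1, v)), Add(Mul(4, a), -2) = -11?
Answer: Rational(-3603, 1473623) ≈ -0.0024450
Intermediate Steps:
a = Rational(-9, 4) (a = Add(Rational(1, 2), Mul(Rational(1, 4), -11)) = Add(Rational(1, 2), Rational(-11, 4)) = Rational(-9, 4) ≈ -2.2500)
s = 116 (s = Add(-2, 118) = 116)
Function('R')(V, v) = Add(Rational(-9, 4), Mul(-1, v))
T = -409 (T = Add(-293, Mul(-1, 116)) = Add(-293, -116) = -409)
Pow(Add(Pow(Add(Function('R')(-12, 29), 932), -1), T), -1) = Pow(Add(Pow(Add(Add(Rational(-9, 4), Mul(-1, 29)), 932), -1), -409), -1) = Pow(Add(Pow(Add(Add(Rational(-9, 4), -29), 932), -1), -409), -1) = Pow(Add(Pow(Add(Rational(-125, 4), 932), -1), -409), -1) = Pow(Add(Pow(Rational(3603, 4), -1), -409), -1) = Pow(Add(Rational(4, 3603), -409), -1) = Pow(Rational(-1473623, 3603), -1) = Rational(-3603, 1473623)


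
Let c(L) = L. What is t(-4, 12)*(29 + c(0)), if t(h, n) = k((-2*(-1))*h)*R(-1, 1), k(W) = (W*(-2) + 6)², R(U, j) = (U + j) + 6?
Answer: 84216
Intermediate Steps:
R(U, j) = 6 + U + j
k(W) = (6 - 2*W)² (k(W) = (-2*W + 6)² = (6 - 2*W)²)
t(h, n) = 24*(-3 + 2*h)² (t(h, n) = (4*(-3 + (-2*(-1))*h)²)*(6 - 1 + 1) = (4*(-3 + 2*h)²)*6 = 24*(-3 + 2*h)²)
t(-4, 12)*(29 + c(0)) = (24*(-3 + 2*(-4))²)*(29 + 0) = (24*(-3 - 8)²)*29 = (24*(-11)²)*29 = (24*121)*29 = 2904*29 = 84216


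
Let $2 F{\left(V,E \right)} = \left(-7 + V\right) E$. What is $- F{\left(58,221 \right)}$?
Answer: $- \frac{11271}{2} \approx -5635.5$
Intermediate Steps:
$F{\left(V,E \right)} = \frac{E \left(-7 + V\right)}{2}$ ($F{\left(V,E \right)} = \frac{\left(-7 + V\right) E}{2} = \frac{E \left(-7 + V\right)}{2}$)
$- F{\left(58,221 \right)} = - \frac{221 \left(-7 + 58\right)}{2} = - \frac{221 \cdot 51}{2} = \left(-1\right) \frac{11271}{2} = - \frac{11271}{2}$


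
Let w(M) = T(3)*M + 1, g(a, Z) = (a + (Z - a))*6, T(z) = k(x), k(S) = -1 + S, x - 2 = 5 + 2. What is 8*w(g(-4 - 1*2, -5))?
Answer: -1912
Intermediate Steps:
x = 9 (x = 2 + (5 + 2) = 2 + 7 = 9)
T(z) = 8 (T(z) = -1 + 9 = 8)
g(a, Z) = 6*Z (g(a, Z) = Z*6 = 6*Z)
w(M) = 1 + 8*M (w(M) = 8*M + 1 = 1 + 8*M)
8*w(g(-4 - 1*2, -5)) = 8*(1 + 8*(6*(-5))) = 8*(1 + 8*(-30)) = 8*(1 - 240) = 8*(-239) = -1912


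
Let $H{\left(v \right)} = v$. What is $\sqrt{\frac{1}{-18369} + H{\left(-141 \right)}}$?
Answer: $\frac{i \sqrt{5286251230}}{6123} \approx 11.874 i$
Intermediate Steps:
$\sqrt{\frac{1}{-18369} + H{\left(-141 \right)}} = \sqrt{\frac{1}{-18369} - 141} = \sqrt{- \frac{1}{18369} - 141} = \sqrt{- \frac{2590030}{18369}} = \frac{i \sqrt{5286251230}}{6123}$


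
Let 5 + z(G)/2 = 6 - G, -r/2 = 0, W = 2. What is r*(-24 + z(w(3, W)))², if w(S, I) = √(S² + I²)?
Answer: 0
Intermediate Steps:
r = 0 (r = -2*0 = 0)
w(S, I) = √(I² + S²)
z(G) = 2 - 2*G (z(G) = -10 + 2*(6 - G) = -10 + (12 - 2*G) = 2 - 2*G)
r*(-24 + z(w(3, W)))² = 0*(-24 + (2 - 2*√(2² + 3²)))² = 0*(-24 + (2 - 2*√(4 + 9)))² = 0*(-24 + (2 - 2*√13))² = 0*(-22 - 2*√13)² = 0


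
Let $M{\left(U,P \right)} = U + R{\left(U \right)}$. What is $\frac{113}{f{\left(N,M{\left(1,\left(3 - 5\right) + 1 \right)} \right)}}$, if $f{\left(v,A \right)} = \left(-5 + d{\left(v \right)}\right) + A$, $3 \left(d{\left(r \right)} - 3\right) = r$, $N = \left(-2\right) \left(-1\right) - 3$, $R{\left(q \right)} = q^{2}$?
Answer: $-339$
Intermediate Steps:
$N = -1$ ($N = 2 - 3 = -1$)
$d{\left(r \right)} = 3 + \frac{r}{3}$
$M{\left(U,P \right)} = U + U^{2}$
$f{\left(v,A \right)} = -2 + A + \frac{v}{3}$ ($f{\left(v,A \right)} = \left(-5 + \left(3 + \frac{v}{3}\right)\right) + A = \left(-2 + \frac{v}{3}\right) + A = -2 + A + \frac{v}{3}$)
$\frac{113}{f{\left(N,M{\left(1,\left(3 - 5\right) + 1 \right)} \right)}} = \frac{113}{-2 + 1 \left(1 + 1\right) + \frac{1}{3} \left(-1\right)} = \frac{113}{-2 + 1 \cdot 2 - \frac{1}{3}} = \frac{113}{-2 + 2 - \frac{1}{3}} = \frac{113}{- \frac{1}{3}} = 113 \left(-3\right) = -339$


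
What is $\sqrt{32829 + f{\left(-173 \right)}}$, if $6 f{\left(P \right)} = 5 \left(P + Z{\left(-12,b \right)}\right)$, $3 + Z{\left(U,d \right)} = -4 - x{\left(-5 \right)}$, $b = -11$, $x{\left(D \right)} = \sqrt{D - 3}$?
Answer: $\frac{\sqrt{294111 - 15 i \sqrt{2}}}{3} \approx 180.77 - 0.0065193 i$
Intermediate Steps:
$x{\left(D \right)} = \sqrt{-3 + D}$
$Z{\left(U,d \right)} = -7 - 2 i \sqrt{2}$ ($Z{\left(U,d \right)} = -3 - \left(4 + \sqrt{-3 - 5}\right) = -3 - \left(4 + \sqrt{-8}\right) = -3 - \left(4 + 2 i \sqrt{2}\right) = -7 - 2 i \sqrt{2}$)
$f{\left(P \right)} = - \frac{35}{6} + \frac{5 P}{6} - \frac{5 i \sqrt{2}}{3}$ ($f{\left(P \right)} = \frac{5 \left(P - \left(7 + 2 i \sqrt{2}\right)\right)}{6} = \frac{5 \left(-7 + P - 2 i \sqrt{2}\right)}{6} = \frac{-35 + 5 P - 10 i \sqrt{2}}{6} = - \frac{35}{6} + \frac{5 P}{6} - \frac{5 i \sqrt{2}}{3}$)
$\sqrt{32829 + f{\left(-173 \right)}} = \sqrt{32829 - \left(150 + \frac{5 i \sqrt{2}}{3}\right)} = \sqrt{32679 - \frac{5 i \sqrt{2}}{3}}$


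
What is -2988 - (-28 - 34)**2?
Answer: -6832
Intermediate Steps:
-2988 - (-28 - 34)**2 = -2988 - 1*(-62)**2 = -2988 - 1*3844 = -2988 - 3844 = -6832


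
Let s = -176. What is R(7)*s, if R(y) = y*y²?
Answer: -60368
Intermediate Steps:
R(y) = y³
R(7)*s = 7³*(-176) = 343*(-176) = -60368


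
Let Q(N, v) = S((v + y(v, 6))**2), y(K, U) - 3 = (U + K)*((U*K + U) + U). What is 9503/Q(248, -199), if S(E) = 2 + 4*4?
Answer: 9503/18 ≈ 527.94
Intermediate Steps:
y(K, U) = 3 + (K + U)*(2*U + K*U) (y(K, U) = 3 + (U + K)*((U*K + U) + U) = 3 + (K + U)*((K*U + U) + U) = 3 + (K + U)*((U + K*U) + U) = 3 + (K + U)*(2*U + K*U))
S(E) = 18 (S(E) = 2 + 16 = 18)
Q(N, v) = 18
9503/Q(248, -199) = 9503/18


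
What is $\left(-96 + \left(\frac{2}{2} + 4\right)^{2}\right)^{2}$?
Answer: $5041$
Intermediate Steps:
$\left(-96 + \left(\frac{2}{2} + 4\right)^{2}\right)^{2} = \left(-96 + \left(2 \cdot \frac{1}{2} + 4\right)^{2}\right)^{2} = \left(-96 + \left(1 + 4\right)^{2}\right)^{2} = \left(-96 + 5^{2}\right)^{2} = \left(-96 + 25\right)^{2} = \left(-71\right)^{2} = 5041$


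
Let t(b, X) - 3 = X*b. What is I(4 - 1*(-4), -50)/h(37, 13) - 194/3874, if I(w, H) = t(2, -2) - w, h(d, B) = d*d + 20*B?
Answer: -19494/350597 ≈ -0.055602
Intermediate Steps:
h(d, B) = d² + 20*B
t(b, X) = 3 + X*b
I(w, H) = -1 - w (I(w, H) = (3 - 2*2) - w = (3 - 4) - w = -1 - w)
I(4 - 1*(-4), -50)/h(37, 13) - 194/3874 = (-1 - (4 - 1*(-4)))/(37² + 20*13) - 194/3874 = (-1 - (4 + 4))/(1369 + 260) - 194*1/3874 = (-1 - 1*8)/1629 - 97/1937 = (-1 - 8)*(1/1629) - 97/1937 = -9*1/1629 - 97/1937 = -1/181 - 97/1937 = -19494/350597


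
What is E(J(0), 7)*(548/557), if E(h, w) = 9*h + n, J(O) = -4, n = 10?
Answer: -14248/557 ≈ -25.580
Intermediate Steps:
E(h, w) = 10 + 9*h (E(h, w) = 9*h + 10 = 10 + 9*h)
E(J(0), 7)*(548/557) = (10 + 9*(-4))*(548/557) = (10 - 36)*(548*(1/557)) = -26*548/557 = -14248/557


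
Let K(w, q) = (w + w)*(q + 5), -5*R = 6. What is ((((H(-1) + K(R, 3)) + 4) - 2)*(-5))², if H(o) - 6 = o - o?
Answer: 3136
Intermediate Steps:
R = -6/5 (R = -⅕*6 = -6/5 ≈ -1.2000)
H(o) = 6 (H(o) = 6 + (o - o) = 6 + 0 = 6)
K(w, q) = 2*w*(5 + q) (K(w, q) = (2*w)*(5 + q) = 2*w*(5 + q))
((((H(-1) + K(R, 3)) + 4) - 2)*(-5))² = ((((6 + 2*(-6/5)*(5 + 3)) + 4) - 2)*(-5))² = ((((6 + 2*(-6/5)*8) + 4) - 2)*(-5))² = ((((6 - 96/5) + 4) - 2)*(-5))² = (((-66/5 + 4) - 2)*(-5))² = ((-46/5 - 2)*(-5))² = (-56/5*(-5))² = 56² = 3136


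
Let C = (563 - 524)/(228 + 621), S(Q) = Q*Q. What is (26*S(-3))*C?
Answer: 3042/283 ≈ 10.749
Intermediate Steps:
S(Q) = Q²
C = 13/283 (C = 39/849 = 39*(1/849) = 13/283 ≈ 0.045936)
(26*S(-3))*C = (26*(-3)²)*(13/283) = (26*9)*(13/283) = 234*(13/283) = 3042/283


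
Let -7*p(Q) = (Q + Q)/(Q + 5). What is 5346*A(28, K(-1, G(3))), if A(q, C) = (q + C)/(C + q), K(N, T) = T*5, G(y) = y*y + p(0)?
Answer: 5346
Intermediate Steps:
p(Q) = -2*Q/(7*(5 + Q)) (p(Q) = -(Q + Q)/(7*(Q + 5)) = -2*Q/(7*(5 + Q)))
G(y) = y² (G(y) = y*y - 2*0/(35 + 7*0) = y² - 2*0/(35 + 0) = y² - 2*0/35 = y² - 2*0*1/35 = y² + 0 = y²)
K(N, T) = 5*T
A(q, C) = 1 (A(q, C) = (C + q)/(C + q) = 1)
5346*A(28, K(-1, G(3))) = 5346*1 = 5346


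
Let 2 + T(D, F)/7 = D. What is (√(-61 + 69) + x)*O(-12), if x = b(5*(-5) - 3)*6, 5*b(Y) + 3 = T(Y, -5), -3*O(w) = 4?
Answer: 1704/5 - 8*√2/3 ≈ 337.03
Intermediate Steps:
T(D, F) = -14 + 7*D
O(w) = -4/3 (O(w) = -⅓*4 = -4/3)
b(Y) = -17/5 + 7*Y/5 (b(Y) = -⅗ + (-14 + 7*Y)/5 = -⅗ + (-14/5 + 7*Y/5) = -17/5 + 7*Y/5)
x = -1278/5 (x = (-17/5 + 7*(5*(-5) - 3)/5)*6 = (-17/5 + 7*(-25 - 3)/5)*6 = (-17/5 + (7/5)*(-28))*6 = (-17/5 - 196/5)*6 = -213/5*6 = -1278/5 ≈ -255.60)
(√(-61 + 69) + x)*O(-12) = (√(-61 + 69) - 1278/5)*(-4/3) = (√8 - 1278/5)*(-4/3) = (2*√2 - 1278/5)*(-4/3) = (-1278/5 + 2*√2)*(-4/3) = 1704/5 - 8*√2/3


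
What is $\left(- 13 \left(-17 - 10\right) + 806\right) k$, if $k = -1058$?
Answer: $-1224106$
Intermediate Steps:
$\left(- 13 \left(-17 - 10\right) + 806\right) k = \left(- 13 \left(-17 - 10\right) + 806\right) \left(-1058\right) = \left(\left(-13\right) \left(-27\right) + 806\right) \left(-1058\right) = \left(351 + 806\right) \left(-1058\right) = 1157 \left(-1058\right) = -1224106$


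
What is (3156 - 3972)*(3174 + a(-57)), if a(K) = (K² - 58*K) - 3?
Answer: -7936416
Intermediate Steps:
a(K) = -3 + K² - 58*K
(3156 - 3972)*(3174 + a(-57)) = (3156 - 3972)*(3174 + (-3 + (-57)² - 58*(-57))) = -816*(3174 + (-3 + 3249 + 3306)) = -816*(3174 + 6552) = -816*9726 = -7936416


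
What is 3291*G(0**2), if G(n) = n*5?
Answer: 0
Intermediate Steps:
G(n) = 5*n
3291*G(0**2) = 3291*(5*0**2) = 3291*(5*0) = 3291*0 = 0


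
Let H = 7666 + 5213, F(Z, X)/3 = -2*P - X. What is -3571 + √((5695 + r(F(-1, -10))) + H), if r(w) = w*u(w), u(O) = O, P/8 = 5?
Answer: -3571 + √62674 ≈ -3320.7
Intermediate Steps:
P = 40 (P = 8*5 = 40)
F(Z, X) = -240 - 3*X (F(Z, X) = 3*(-2*40 - X) = 3*(-80 - X) = -240 - 3*X)
r(w) = w² (r(w) = w*w = w²)
H = 12879
-3571 + √((5695 + r(F(-1, -10))) + H) = -3571 + √((5695 + (-240 - 3*(-10))²) + 12879) = -3571 + √((5695 + (-240 + 30)²) + 12879) = -3571 + √((5695 + (-210)²) + 12879) = -3571 + √((5695 + 44100) + 12879) = -3571 + √(49795 + 12879) = -3571 + √62674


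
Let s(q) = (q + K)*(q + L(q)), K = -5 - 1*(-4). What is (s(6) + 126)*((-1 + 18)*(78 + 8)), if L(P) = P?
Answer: 271932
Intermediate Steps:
K = -1 (K = -5 + 4 = -1)
s(q) = 2*q*(-1 + q) (s(q) = (q - 1)*(q + q) = (-1 + q)*(2*q) = 2*q*(-1 + q))
(s(6) + 126)*((-1 + 18)*(78 + 8)) = (2*6*(-1 + 6) + 126)*((-1 + 18)*(78 + 8)) = (2*6*5 + 126)*(17*86) = (60 + 126)*1462 = 186*1462 = 271932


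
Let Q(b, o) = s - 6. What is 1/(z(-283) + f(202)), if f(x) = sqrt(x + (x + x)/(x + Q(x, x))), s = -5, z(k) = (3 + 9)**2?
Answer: 13752/1960795 - sqrt(7446326)/3921590 ≈ 0.0063176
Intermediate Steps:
z(k) = 144 (z(k) = 12**2 = 144)
Q(b, o) = -11 (Q(b, o) = -5 - 6 = -11)
f(x) = sqrt(x + 2*x/(-11 + x)) (f(x) = sqrt(x + (x + x)/(x - 11)) = sqrt(x + (2*x)/(-11 + x)) = sqrt(x + 2*x/(-11 + x)))
1/(z(-283) + f(202)) = 1/(144 + sqrt(202*(-9 + 202)/(-11 + 202))) = 1/(144 + sqrt(202*193/191)) = 1/(144 + sqrt(202*(1/191)*193)) = 1/(144 + sqrt(38986/191)) = 1/(144 + sqrt(7446326)/191)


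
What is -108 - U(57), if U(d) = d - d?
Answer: -108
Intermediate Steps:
U(d) = 0
-108 - U(57) = -108 - 1*0 = -108 + 0 = -108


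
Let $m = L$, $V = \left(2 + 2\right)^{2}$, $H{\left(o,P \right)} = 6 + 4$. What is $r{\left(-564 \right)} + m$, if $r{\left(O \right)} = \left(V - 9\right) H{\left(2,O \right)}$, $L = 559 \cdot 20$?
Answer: $11250$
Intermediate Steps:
$H{\left(o,P \right)} = 10$
$V = 16$ ($V = 4^{2} = 16$)
$L = 11180$
$r{\left(O \right)} = 70$ ($r{\left(O \right)} = \left(16 - 9\right) 10 = 7 \cdot 10 = 70$)
$m = 11180$
$r{\left(-564 \right)} + m = 70 + 11180 = 11250$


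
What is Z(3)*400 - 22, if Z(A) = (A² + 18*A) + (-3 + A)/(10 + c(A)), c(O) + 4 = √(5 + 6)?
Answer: 25178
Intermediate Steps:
c(O) = -4 + √11 (c(O) = -4 + √(5 + 6) = -4 + √11)
Z(A) = A² + 18*A + (-3 + A)/(6 + √11) (Z(A) = (A² + 18*A) + (-3 + A)/(10 + (-4 + √11)) = (A² + 18*A) + (-3 + A)/(6 + √11) = A² + 18*A + (-3 + A)/(6 + √11))
Z(3)*400 - 22 = (-18/25 + 3² + 3*√11/25 + (456/25)*3 - 1/25*3*√11)*400 - 22 = (-18/25 + 9 + 3*√11/25 + 1368/25 - 3*√11/25)*400 - 22 = 63*400 - 22 = 25200 - 22 = 25178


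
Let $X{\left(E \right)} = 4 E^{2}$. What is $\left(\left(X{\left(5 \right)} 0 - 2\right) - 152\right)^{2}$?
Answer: $23716$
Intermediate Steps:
$\left(\left(X{\left(5 \right)} 0 - 2\right) - 152\right)^{2} = \left(\left(4 \cdot 5^{2} \cdot 0 - 2\right) - 152\right)^{2} = \left(\left(4 \cdot 25 \cdot 0 - 2\right) - 152\right)^{2} = \left(\left(100 \cdot 0 - 2\right) - 152\right)^{2} = \left(\left(0 - 2\right) - 152\right)^{2} = \left(-2 - 152\right)^{2} = \left(-154\right)^{2} = 23716$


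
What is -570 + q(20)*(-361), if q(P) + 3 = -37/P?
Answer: 23617/20 ≈ 1180.8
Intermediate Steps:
q(P) = -3 - 37/P
-570 + q(20)*(-361) = -570 + (-3 - 37/20)*(-361) = -570 - 97/20*(-361) = -570 + 35017/20 = 23617/20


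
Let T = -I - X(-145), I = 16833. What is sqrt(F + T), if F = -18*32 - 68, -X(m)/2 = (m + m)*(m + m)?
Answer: 3*sqrt(16747) ≈ 388.23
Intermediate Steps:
X(m) = -8*m**2 (X(m) = -2*(m + m)*(m + m) = -2*2*m*2*m = -8*m**2)
T = 151367 (T = -1*16833 - (-8)*(-145)**2 = -16833 - (-8)*21025 = -16833 - 1*(-168200) = -16833 + 168200 = 151367)
F = -644 (F = -576 - 68 = -644)
sqrt(F + T) = sqrt(-644 + 151367) = sqrt(150723) = 3*sqrt(16747)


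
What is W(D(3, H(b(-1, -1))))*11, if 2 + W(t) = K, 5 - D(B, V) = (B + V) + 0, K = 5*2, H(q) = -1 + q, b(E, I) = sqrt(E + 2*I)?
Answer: 88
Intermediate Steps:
K = 10
D(B, V) = 5 - B - V (D(B, V) = 5 - ((B + V) + 0) = 5 - (B + V) = 5 + (-B - V) = 5 - B - V)
W(t) = 8 (W(t) = -2 + 10 = 8)
W(D(3, H(b(-1, -1))))*11 = 8*11 = 88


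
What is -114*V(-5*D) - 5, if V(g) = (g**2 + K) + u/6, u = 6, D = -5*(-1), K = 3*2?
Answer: -72053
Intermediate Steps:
K = 6
D = 5
V(g) = 7 + g**2 (V(g) = (g**2 + 6) + 6/6 = (6 + g**2) + 6*(1/6) = (6 + g**2) + 1 = 7 + g**2)
-114*V(-5*D) - 5 = -114*(7 + (-5*5)**2) - 5 = -114*(7 + (-25)**2) - 5 = -114*(7 + 625) - 5 = -114*632 - 5 = -72048 - 5 = -72053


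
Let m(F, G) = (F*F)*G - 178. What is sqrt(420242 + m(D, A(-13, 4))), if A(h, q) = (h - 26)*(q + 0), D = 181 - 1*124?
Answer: 2*I*sqrt(21695) ≈ 294.58*I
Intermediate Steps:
D = 57 (D = 181 - 124 = 57)
A(h, q) = q*(-26 + h) (A(h, q) = (-26 + h)*q = q*(-26 + h))
m(F, G) = -178 + G*F**2 (m(F, G) = F**2*G - 178 = G*F**2 - 178 = -178 + G*F**2)
sqrt(420242 + m(D, A(-13, 4))) = sqrt(420242 + (-178 + (4*(-26 - 13))*57**2)) = sqrt(420242 + (-178 + (4*(-39))*3249)) = sqrt(420242 + (-178 - 156*3249)) = sqrt(420242 + (-178 - 506844)) = sqrt(420242 - 507022) = sqrt(-86780) = 2*I*sqrt(21695)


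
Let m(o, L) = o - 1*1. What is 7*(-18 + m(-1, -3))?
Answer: -140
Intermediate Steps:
m(o, L) = -1 + o (m(o, L) = o - 1 = -1 + o)
7*(-18 + m(-1, -3)) = 7*(-18 + (-1 - 1)) = 7*(-18 - 2) = 7*(-20) = -140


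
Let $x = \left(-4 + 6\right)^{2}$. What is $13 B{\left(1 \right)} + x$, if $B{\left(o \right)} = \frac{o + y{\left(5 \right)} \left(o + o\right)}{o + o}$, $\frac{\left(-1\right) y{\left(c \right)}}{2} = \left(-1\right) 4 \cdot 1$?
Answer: $\frac{229}{2} \approx 114.5$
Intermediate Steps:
$y{\left(c \right)} = 8$ ($y{\left(c \right)} = - 2 \left(-1\right) 4 \cdot 1 = - 2 \left(\left(-4\right) 1\right) = \left(-2\right) \left(-4\right) = 8$)
$x = 4$ ($x = 2^{2} = 4$)
$B{\left(o \right)} = \frac{17}{2}$ ($B{\left(o \right)} = \frac{o + 8 \left(o + o\right)}{o + o} = \frac{o + 8 \cdot 2 o}{2 o} = \left(o + 16 o\right) \frac{1}{2 o} = 17 o \frac{1}{2 o} = \frac{17}{2}$)
$13 B{\left(1 \right)} + x = 13 \cdot \frac{17}{2} + 4 = \frac{221}{2} + 4 = \frac{229}{2}$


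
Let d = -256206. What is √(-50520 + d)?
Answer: I*√306726 ≈ 553.83*I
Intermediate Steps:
√(-50520 + d) = √(-50520 - 256206) = √(-306726) = I*√306726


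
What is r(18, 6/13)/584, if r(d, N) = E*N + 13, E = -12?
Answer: 97/7592 ≈ 0.012777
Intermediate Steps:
r(d, N) = 13 - 12*N (r(d, N) = -12*N + 13 = 13 - 12*N)
r(18, 6/13)/584 = (13 - 72/13)/584 = (13 - 72/13)*(1/584) = (97/13)*(1/584) = 97/7592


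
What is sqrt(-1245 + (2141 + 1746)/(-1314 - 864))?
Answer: I*sqrt(5430994)/66 ≈ 35.31*I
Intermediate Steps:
sqrt(-1245 + (2141 + 1746)/(-1314 - 864)) = sqrt(-1245 + 3887/(-2178)) = sqrt(-1245 + 3887*(-1/2178)) = sqrt(-1245 - 3887/2178) = sqrt(-2715497/2178) = I*sqrt(5430994)/66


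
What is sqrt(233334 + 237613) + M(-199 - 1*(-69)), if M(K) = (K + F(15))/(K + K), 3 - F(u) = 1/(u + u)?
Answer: 3811/7800 + sqrt(470947) ≈ 686.74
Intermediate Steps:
F(u) = 3 - 1/(2*u) (F(u) = 3 - 1/(u + u) = 3 - 1/(2*u))
M(K) = (89/30 + K)/(2*K) (M(K) = (K + (3 - 1/2/15))/(K + K) = (K + (3 - 1/2*1/15))/((2*K)) = (K + (3 - 1/30))*(1/(2*K)) = (K + 89/30)*(1/(2*K)) = (89/30 + K)*(1/(2*K)) = (89/30 + K)/(2*K))
sqrt(233334 + 237613) + M(-199 - 1*(-69)) = sqrt(233334 + 237613) + (89 + 30*(-199 - 1*(-69)))/(60*(-199 - 1*(-69))) = sqrt(470947) + (89 + 30*(-199 + 69))/(60*(-199 + 69)) = sqrt(470947) + (1/60)*(89 + 30*(-130))/(-130) = sqrt(470947) + (1/60)*(-1/130)*(89 - 3900) = sqrt(470947) + (1/60)*(-1/130)*(-3811) = sqrt(470947) + 3811/7800 = 3811/7800 + sqrt(470947)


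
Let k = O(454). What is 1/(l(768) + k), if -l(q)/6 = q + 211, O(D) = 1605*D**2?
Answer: 1/330810306 ≈ 3.0229e-9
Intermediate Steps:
k = 330816180 (k = 1605*454**2 = 1605*206116 = 330816180)
l(q) = -1266 - 6*q (l(q) = -6*(q + 211) = -6*(211 + q) = -1266 - 6*q)
1/(l(768) + k) = 1/((-1266 - 6*768) + 330816180) = 1/((-1266 - 4608) + 330816180) = 1/(-5874 + 330816180) = 1/330810306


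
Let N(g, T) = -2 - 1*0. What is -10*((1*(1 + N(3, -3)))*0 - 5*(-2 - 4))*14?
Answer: -4200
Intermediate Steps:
N(g, T) = -2 (N(g, T) = -2 + 0 = -2)
-10*((1*(1 + N(3, -3)))*0 - 5*(-2 - 4))*14 = -10*((1*(1 - 2))*0 - 5*(-2 - 4))*14 = -10*((1*(-1))*0 - 5*(-6))*14 = -10*(-1*0 + 30)*14 = -10*(0 + 30)*14 = -10*30*14 = -300*14 = -4200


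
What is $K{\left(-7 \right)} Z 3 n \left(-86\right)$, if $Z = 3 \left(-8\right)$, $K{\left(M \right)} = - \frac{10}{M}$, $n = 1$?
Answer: $\frac{61920}{7} \approx 8845.7$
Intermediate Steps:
$Z = -24$
$K{\left(-7 \right)} Z 3 n \left(-86\right) = - \frac{10}{-7} \left(- 24 \cdot 3 \cdot 1\right) \left(-86\right) = \left(-10\right) \left(- \frac{1}{7}\right) \left(\left(-24\right) 3\right) \left(-86\right) = \frac{10}{7} \left(-72\right) \left(-86\right) = \left(- \frac{720}{7}\right) \left(-86\right) = \frac{61920}{7}$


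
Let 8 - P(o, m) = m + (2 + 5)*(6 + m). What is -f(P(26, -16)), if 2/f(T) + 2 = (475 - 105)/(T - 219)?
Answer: 25/62 ≈ 0.40323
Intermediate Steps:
P(o, m) = -34 - 8*m (P(o, m) = 8 - (m + (2 + 5)*(6 + m)) = 8 - (m + 7*(6 + m)) = 8 - (m + (42 + 7*m)) = 8 - (42 + 8*m) = 8 + (-42 - 8*m) = -34 - 8*m)
f(T) = 2/(-2 + 370/(-219 + T)) (f(T) = 2/(-2 + (475 - 105)/(T - 219)) = 2/(-2 + 370/(-219 + T)))
-f(P(26, -16)) = -(219 - (-34 - 8*(-16)))/(-404 + (-34 - 8*(-16))) = -(219 - (-34 + 128))/(-404 + (-34 + 128)) = -(219 - 1*94)/(-404 + 94) = -(219 - 94)/(-310) = -(-1)*125/310 = -1*(-25/62) = 25/62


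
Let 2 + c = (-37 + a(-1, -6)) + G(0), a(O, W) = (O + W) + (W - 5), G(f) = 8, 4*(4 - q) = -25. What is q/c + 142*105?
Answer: 2922319/196 ≈ 14910.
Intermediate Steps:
q = 41/4 (q = 4 - 1/4*(-25) = 4 + 25/4 = 41/4 ≈ 10.250)
a(O, W) = -5 + O + 2*W (a(O, W) = (O + W) + (-5 + W) = -5 + O + 2*W)
c = -49 (c = -2 + ((-37 + (-5 - 1 + 2*(-6))) + 8) = -2 + ((-37 + (-5 - 1 - 12)) + 8) = -2 + ((-37 - 18) + 8) = -2 + (-55 + 8) = -2 - 47 = -49)
q/c + 142*105 = (41/4)/(-49) + 142*105 = (41/4)*(-1/49) + 14910 = -41/196 + 14910 = 2922319/196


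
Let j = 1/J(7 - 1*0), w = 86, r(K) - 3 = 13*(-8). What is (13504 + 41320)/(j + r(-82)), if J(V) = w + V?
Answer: -637329/1174 ≈ -542.87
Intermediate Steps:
r(K) = -101 (r(K) = 3 + 13*(-8) = 3 - 104 = -101)
J(V) = 86 + V
j = 1/93 (j = 1/(86 + (7 - 1*0)) = 1/(86 + (7 + 0)) = 1/(86 + 7) = 1/93 ≈ 0.010753)
(13504 + 41320)/(j + r(-82)) = (13504 + 41320)/(1/93 - 101) = 54824/(-9392/93) = 54824*(-93/9392) = -637329/1174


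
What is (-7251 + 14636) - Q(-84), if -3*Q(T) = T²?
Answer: 9737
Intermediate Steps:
Q(T) = -T²/3
(-7251 + 14636) - Q(-84) = (-7251 + 14636) - (-1)*(-84)²/3 = 7385 - (-1)*7056/3 = 7385 - 1*(-2352) = 7385 + 2352 = 9737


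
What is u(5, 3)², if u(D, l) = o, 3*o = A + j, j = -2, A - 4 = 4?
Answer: 4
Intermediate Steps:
A = 8 (A = 4 + 4 = 8)
j = -2 (j = -1*2 = -2)
o = 2 (o = (8 - 2)/3 = (⅓)*6 = 2)
u(D, l) = 2
u(5, 3)² = 2² = 4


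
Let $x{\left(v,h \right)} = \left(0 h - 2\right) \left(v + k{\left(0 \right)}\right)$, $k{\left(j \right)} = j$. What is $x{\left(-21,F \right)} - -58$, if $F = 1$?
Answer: $100$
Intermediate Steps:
$x{\left(v,h \right)} = - 2 v$ ($x{\left(v,h \right)} = \left(0 h - 2\right) \left(v + 0\right) = \left(0 - 2\right) v = - 2 v$)
$x{\left(-21,F \right)} - -58 = \left(-2\right) \left(-21\right) - -58 = 42 + 58 = 100$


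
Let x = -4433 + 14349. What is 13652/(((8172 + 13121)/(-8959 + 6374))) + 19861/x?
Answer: -349516904447/211141388 ≈ -1655.4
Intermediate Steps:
x = 9916
13652/(((8172 + 13121)/(-8959 + 6374))) + 19861/x = 13652/(((8172 + 13121)/(-8959 + 6374))) + 19861/9916 = 13652/((21293/(-2585))) + 19861*(1/9916) = 13652/((21293*(-1/2585))) + 19861/9916 = 13652/(-21293/2585) + 19861/9916 = 13652*(-2585/21293) + 19861/9916 = -35290420/21293 + 19861/9916 = -349516904447/211141388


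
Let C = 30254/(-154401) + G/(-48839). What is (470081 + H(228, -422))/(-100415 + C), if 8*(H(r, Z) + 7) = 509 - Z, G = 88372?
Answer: -28364856674478597/6057788753859704 ≈ -4.6824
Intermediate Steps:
H(r, Z) = 453/8 - Z/8 (H(r, Z) = -7 + (509 - Z)/8 = -7 + (509/8 - Z/8) = 453/8 - Z/8)
C = -15122300278/7540790439 (C = 30254/(-154401) + 88372/(-48839) = 30254*(-1/154401) + 88372*(-1/48839) = -30254/154401 - 88372/48839 = -15122300278/7540790439 ≈ -2.0054)
(470081 + H(228, -422))/(-100415 + C) = (470081 + (453/8 - 1/8*(-422)))/(-100415 - 15122300278/7540790439) = (470081 + (453/8 + 211/4))/(-757223594232463/7540790439) = (470081 + 875/8)*(-7540790439/757223594232463) = (3761523/8)*(-7540790439/757223594232463) = -28364856674478597/6057788753859704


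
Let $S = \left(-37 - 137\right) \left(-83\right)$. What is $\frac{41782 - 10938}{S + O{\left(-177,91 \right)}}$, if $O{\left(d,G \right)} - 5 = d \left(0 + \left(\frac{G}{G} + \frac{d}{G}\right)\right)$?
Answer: $\frac{2806804}{1329899} \approx 2.1105$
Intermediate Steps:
$O{\left(d,G \right)} = 5 + d \left(1 + \frac{d}{G}\right)$ ($O{\left(d,G \right)} = 5 + d \left(0 + \left(\frac{G}{G} + \frac{d}{G}\right)\right) = 5 + d \left(0 + \left(1 + \frac{d}{G}\right)\right) = 5 + d \left(1 + \frac{d}{G}\right)$)
$S = 14442$ ($S = \left(-37 - 137\right) \left(-83\right) = \left(-174\right) \left(-83\right) = 14442$)
$\frac{41782 - 10938}{S + O{\left(-177,91 \right)}} = \frac{41782 - 10938}{14442 + \left(5 - 177 + \frac{\left(-177\right)^{2}}{91}\right)} = \frac{30844}{14442 + \left(5 - 177 + \frac{1}{91} \cdot 31329\right)} = \frac{30844}{14442 + \left(5 - 177 + \frac{31329}{91}\right)} = \frac{30844}{14442 + \frac{15677}{91}} = \frac{30844}{\frac{1329899}{91}} = 30844 \cdot \frac{91}{1329899} = \frac{2806804}{1329899}$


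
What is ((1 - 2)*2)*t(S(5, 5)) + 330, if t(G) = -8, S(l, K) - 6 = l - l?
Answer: 346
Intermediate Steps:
S(l, K) = 6 (S(l, K) = 6 + (l - l) = 6 + 0 = 6)
((1 - 2)*2)*t(S(5, 5)) + 330 = ((1 - 2)*2)*(-8) + 330 = -1*2*(-8) + 330 = -2*(-8) + 330 = 16 + 330 = 346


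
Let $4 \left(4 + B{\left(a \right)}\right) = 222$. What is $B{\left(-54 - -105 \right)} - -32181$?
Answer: $\frac{64465}{2} \approx 32233.0$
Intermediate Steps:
$B{\left(a \right)} = \frac{103}{2}$ ($B{\left(a \right)} = -4 + \frac{1}{4} \cdot 222 = -4 + \frac{111}{2} = \frac{103}{2}$)
$B{\left(-54 - -105 \right)} - -32181 = \frac{103}{2} - -32181 = \frac{103}{2} + 32181 = \frac{64465}{2}$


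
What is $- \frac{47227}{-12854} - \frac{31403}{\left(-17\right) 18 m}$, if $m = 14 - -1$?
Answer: $\frac{155106523}{14749965} \approx 10.516$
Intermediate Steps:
$m = 15$ ($m = 14 + 1 = 15$)
$- \frac{47227}{-12854} - \frac{31403}{\left(-17\right) 18 m} = - \frac{47227}{-12854} - \frac{31403}{\left(-17\right) 18 \cdot 15} = \left(-47227\right) \left(- \frac{1}{12854}\right) - \frac{31403}{\left(-306\right) 15} = \frac{47227}{12854} - \frac{31403}{-4590} = \frac{47227}{12854} - - \frac{31403}{4590} = \frac{47227}{12854} + \frac{31403}{4590} = \frac{155106523}{14749965}$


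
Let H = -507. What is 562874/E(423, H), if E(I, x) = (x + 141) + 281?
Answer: -562874/85 ≈ -6622.0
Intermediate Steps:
E(I, x) = 422 + x (E(I, x) = (141 + x) + 281 = 422 + x)
562874/E(423, H) = 562874/(422 - 507) = 562874/(-85) = 562874*(-1/85) = -562874/85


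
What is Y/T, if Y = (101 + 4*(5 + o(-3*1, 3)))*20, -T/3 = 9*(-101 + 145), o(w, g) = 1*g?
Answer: -665/297 ≈ -2.2391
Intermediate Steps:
o(w, g) = g
T = -1188 (T = -27*(-101 + 145) = -27*44 = -3*396 = -1188)
Y = 2660 (Y = (101 + 4*(5 + 3))*20 = (101 + 4*8)*20 = (101 + 32)*20 = 133*20 = 2660)
Y/T = 2660/(-1188) = 2660*(-1/1188) = -665/297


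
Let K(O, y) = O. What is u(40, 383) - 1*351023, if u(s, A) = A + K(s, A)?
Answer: -350600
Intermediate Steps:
u(s, A) = A + s
u(40, 383) - 1*351023 = (383 + 40) - 1*351023 = 423 - 351023 = -350600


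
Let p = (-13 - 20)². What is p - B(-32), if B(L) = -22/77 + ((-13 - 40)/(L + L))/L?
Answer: 15616371/14336 ≈ 1089.3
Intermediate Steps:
B(L) = -2/7 - 53/(2*L²) (B(L) = -22*1/77 + (-53*1/(2*L))/L = -2/7 + (-53/(2*L))/L = -2/7 - 53/(2*L²))
p = 1089 (p = (-33)² = 1089)
p - B(-32) = 1089 - (-2/7 - 53/2/(-32)²) = 1089 - (-2/7 - 53/2*1/1024) = 1089 - (-2/7 - 53/2048) = 1089 - 1*(-4467/14336) = 1089 + 4467/14336 = 15616371/14336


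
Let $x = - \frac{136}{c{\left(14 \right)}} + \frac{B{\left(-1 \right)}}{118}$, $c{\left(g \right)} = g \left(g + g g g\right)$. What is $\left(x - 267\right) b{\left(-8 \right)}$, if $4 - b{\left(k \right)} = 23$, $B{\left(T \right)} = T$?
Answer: $\frac{5778680577}{1139054} \approx 5073.2$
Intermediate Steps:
$c{\left(g \right)} = g \left(g + g^{3}\right)$ ($c{\left(g \right)} = g \left(g + g^{2} g\right) = g \left(g + g^{3}\right)$)
$b{\left(k \right)} = -19$ ($b{\left(k \right)} = 4 - 23 = -19$)
$x = - \frac{13665}{1139054}$ ($x = - \frac{136}{14^{2} + 14^{4}} - \frac{1}{118} = - \frac{136}{196 + 38416} - \frac{1}{118} = - \frac{136}{38612} - \frac{1}{118} = \left(-136\right) \frac{1}{38612} - \frac{1}{118} = - \frac{34}{9653} - \frac{1}{118} = - \frac{13665}{1139054} \approx -0.011997$)
$\left(x - 267\right) b{\left(-8 \right)} = \left(- \frac{13665}{1139054} - 267\right) \left(-19\right) = \left(- \frac{304141083}{1139054}\right) \left(-19\right) = \frac{5778680577}{1139054}$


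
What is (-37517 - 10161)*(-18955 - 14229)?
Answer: 1582146752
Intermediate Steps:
(-37517 - 10161)*(-18955 - 14229) = -47678*(-33184) = 1582146752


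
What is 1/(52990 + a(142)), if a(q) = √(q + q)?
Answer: 26495/1403969908 - √71/1403969908 ≈ 1.8865e-5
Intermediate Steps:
a(q) = √2*√q (a(q) = √(2*q) = √2*√q)
1/(52990 + a(142)) = 1/(52990 + √2*√142) = 1/(52990 + 2*√71)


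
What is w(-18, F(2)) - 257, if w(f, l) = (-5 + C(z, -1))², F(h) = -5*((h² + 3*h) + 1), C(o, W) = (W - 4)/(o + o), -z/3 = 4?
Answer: -134807/576 ≈ -234.04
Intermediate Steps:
z = -12 (z = -3*4 = -12)
C(o, W) = (-4 + W)/(2*o) (C(o, W) = (-4 + W)/((2*o)) = (-4 + W)*(1/(2*o)) = (-4 + W)/(2*o))
F(h) = -5 - 15*h - 5*h² (F(h) = -5*(1 + h² + 3*h) = -5 - 15*h - 5*h²)
w(f, l) = 13225/576 (w(f, l) = (-5 + (½)*(-4 - 1)/(-12))² = (-5 + (½)*(-1/12)*(-5))² = (-5 + 5/24)² = (-115/24)² = 13225/576)
w(-18, F(2)) - 257 = 13225/576 - 257 = -134807/576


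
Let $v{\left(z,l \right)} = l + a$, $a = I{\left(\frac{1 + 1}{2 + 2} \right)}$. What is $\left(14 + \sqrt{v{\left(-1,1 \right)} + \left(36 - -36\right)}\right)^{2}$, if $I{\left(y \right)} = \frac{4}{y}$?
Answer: $529$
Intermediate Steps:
$a = 8$ ($a = \frac{4}{\left(1 + 1\right) \frac{1}{2 + 2}} = \frac{4}{2 \cdot \frac{1}{4}} = 4 \frac{1}{\frac{1}{2}} = 4 \cdot 2 = 8$)
$v{\left(z,l \right)} = 8 + l$ ($v{\left(z,l \right)} = l + 8 = 8 + l$)
$\left(14 + \sqrt{v{\left(-1,1 \right)} + \left(36 - -36\right)}\right)^{2} = \left(14 + \sqrt{\left(8 + 1\right) + \left(36 - -36\right)}\right)^{2} = \left(14 + \sqrt{9 + \left(36 + 36\right)}\right)^{2} = \left(14 + \sqrt{9 + 72}\right)^{2} = \left(14 + \sqrt{81}\right)^{2} = \left(14 + 9\right)^{2} = 23^{2} = 529$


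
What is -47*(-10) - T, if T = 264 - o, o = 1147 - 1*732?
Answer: 621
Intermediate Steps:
o = 415 (o = 1147 - 732 = 415)
T = -151 (T = 264 - 1*415 = 264 - 415 = -151)
-47*(-10) - T = -47*(-10) - 1*(-151) = 470 + 151 = 621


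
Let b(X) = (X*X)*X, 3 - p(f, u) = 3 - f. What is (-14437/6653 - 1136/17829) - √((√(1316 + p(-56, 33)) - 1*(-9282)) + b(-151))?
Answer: -264955081/118616337 - I*√(3433669 - 6*√35) ≈ -2.2337 - 1853.0*I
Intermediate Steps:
p(f, u) = f (p(f, u) = 3 - (3 - f) = 3 + (-3 + f) = f)
b(X) = X³ (b(X) = X²*X = X³)
(-14437/6653 - 1136/17829) - √((√(1316 + p(-56, 33)) - 1*(-9282)) + b(-151)) = (-14437/6653 - 1136/17829) - √((√(1316 - 56) - 1*(-9282)) + (-151)³) = (-14437*1/6653 - 1136*1/17829) - √((√1260 + 9282) - 3442951) = (-14437/6653 - 1136/17829) - √((6*√35 + 9282) - 3442951) = -264955081/118616337 - √((9282 + 6*√35) - 3442951) = -264955081/118616337 - √(-3433669 + 6*√35)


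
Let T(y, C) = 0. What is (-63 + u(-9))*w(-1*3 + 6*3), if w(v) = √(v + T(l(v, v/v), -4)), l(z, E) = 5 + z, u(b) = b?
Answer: -72*√15 ≈ -278.85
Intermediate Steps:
w(v) = √v (w(v) = √(v + 0) = √v)
(-63 + u(-9))*w(-1*3 + 6*3) = (-63 - 9)*√(-1*3 + 6*3) = -72*√(-3 + 18) = -72*√15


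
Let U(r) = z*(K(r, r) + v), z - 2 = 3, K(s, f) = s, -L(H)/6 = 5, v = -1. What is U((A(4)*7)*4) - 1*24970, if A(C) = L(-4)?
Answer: -29175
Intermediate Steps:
L(H) = -30 (L(H) = -6*5 = -30)
A(C) = -30
z = 5 (z = 2 + 3 = 5)
U(r) = -5 + 5*r (U(r) = 5*(r - 1) = 5*(-1 + r) = -5 + 5*r)
U((A(4)*7)*4) - 1*24970 = (-5 + 5*(-30*7*4)) - 1*24970 = (-5 + 5*(-210*4)) - 24970 = (-5 + 5*(-840)) - 24970 = (-5 - 4200) - 24970 = -4205 - 24970 = -29175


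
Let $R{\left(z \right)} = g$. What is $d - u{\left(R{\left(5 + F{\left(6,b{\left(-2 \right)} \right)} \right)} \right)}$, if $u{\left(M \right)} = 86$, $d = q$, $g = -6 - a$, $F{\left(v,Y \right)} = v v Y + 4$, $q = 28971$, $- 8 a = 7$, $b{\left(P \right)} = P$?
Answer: $28885$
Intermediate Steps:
$a = - \frac{7}{8}$ ($a = \left(- \frac{1}{8}\right) 7 = - \frac{7}{8} \approx -0.875$)
$F{\left(v,Y \right)} = 4 + Y v^{2}$ ($F{\left(v,Y \right)} = v^{2} Y + 4 = Y v^{2} + 4 = 4 + Y v^{2}$)
$g = - \frac{41}{8}$ ($g = -6 - - \frac{7}{8} = -6 + \frac{7}{8} = - \frac{41}{8} \approx -5.125$)
$R{\left(z \right)} = - \frac{41}{8}$
$d = 28971$
$d - u{\left(R{\left(5 + F{\left(6,b{\left(-2 \right)} \right)} \right)} \right)} = 28971 - 86 = 28885$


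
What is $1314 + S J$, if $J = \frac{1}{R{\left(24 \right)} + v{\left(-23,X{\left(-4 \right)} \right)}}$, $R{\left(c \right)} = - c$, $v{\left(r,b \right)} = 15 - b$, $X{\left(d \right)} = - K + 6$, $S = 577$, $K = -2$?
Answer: $\frac{21761}{17} \approx 1280.1$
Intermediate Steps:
$X{\left(d \right)} = 8$ ($X{\left(d \right)} = \left(-1\right) \left(-2\right) + 6 = 2 + 6 = 8$)
$J = - \frac{1}{17}$ ($J = \frac{1}{\left(-1\right) 24 + \left(15 - 8\right)} = \frac{1}{-24 + \left(15 - 8\right)} = \frac{1}{-24 + 7} = \frac{1}{-17} = - \frac{1}{17} \approx -0.058824$)
$1314 + S J = 1314 + 577 \left(- \frac{1}{17}\right) = 1314 - \frac{577}{17} = \frac{21761}{17}$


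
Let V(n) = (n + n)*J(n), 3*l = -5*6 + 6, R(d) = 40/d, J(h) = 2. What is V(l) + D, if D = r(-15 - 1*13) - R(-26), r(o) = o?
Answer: -760/13 ≈ -58.462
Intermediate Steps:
l = -8 (l = (-5*6 + 6)/3 = (-30 + 6)/3 = (⅓)*(-24) = -8)
D = -344/13 (D = (-15 - 1*13) - 40/(-26) = (-15 - 13) - 40*(-1)/26 = -28 - 1*(-20/13) = -28 + 20/13 = -344/13 ≈ -26.462)
V(n) = 4*n (V(n) = (n + n)*2 = (2*n)*2 = 4*n)
V(l) + D = 4*(-8) - 344/13 = -32 - 344/13 = -760/13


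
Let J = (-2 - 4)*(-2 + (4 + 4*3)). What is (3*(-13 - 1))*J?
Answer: 3528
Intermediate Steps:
J = -84 (J = -6*(-2 + (4 + 12)) = -6*(-2 + 16) = -6*14 = -84)
(3*(-13 - 1))*J = (3*(-13 - 1))*(-84) = (3*(-14))*(-84) = -42*(-84) = 3528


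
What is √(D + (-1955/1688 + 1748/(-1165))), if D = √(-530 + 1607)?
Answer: √(-2570339474370 + 966800227600*√1077)/983260 ≈ 5.4917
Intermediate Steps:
D = √1077 ≈ 32.818
√(D + (-1955/1688 + 1748/(-1165))) = √(√1077 + (-1955/1688 + 1748/(-1165))) = √(√1077 + (-1955*1/1688 + 1748*(-1/1165))) = √(√1077 + (-1955/1688 - 1748/1165)) = √(√1077 - 5228199/1966520) = √(-5228199/1966520 + √1077)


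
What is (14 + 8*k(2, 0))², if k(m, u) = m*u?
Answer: 196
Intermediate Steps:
(14 + 8*k(2, 0))² = (14 + 8*(2*0))² = (14 + 8*0)² = (14 + 0)² = 14² = 196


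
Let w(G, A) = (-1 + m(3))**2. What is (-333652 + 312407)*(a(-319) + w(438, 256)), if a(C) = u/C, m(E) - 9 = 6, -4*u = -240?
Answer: -1327047680/319 ≈ -4.1600e+6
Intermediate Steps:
u = 60 (u = -1/4*(-240) = 60)
m(E) = 15 (m(E) = 9 + 6 = 15)
a(C) = 60/C
w(G, A) = 196 (w(G, A) = (-1 + 15)**2 = 14**2 = 196)
(-333652 + 312407)*(a(-319) + w(438, 256)) = (-333652 + 312407)*(60/(-319) + 196) = -21245*(60*(-1/319) + 196) = -21245*(-60/319 + 196) = -21245*62464/319 = -1327047680/319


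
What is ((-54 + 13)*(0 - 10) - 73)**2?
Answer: 113569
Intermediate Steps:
((-54 + 13)*(0 - 10) - 73)**2 = (-41*(-10) - 73)**2 = (410 - 73)**2 = 337**2 = 113569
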